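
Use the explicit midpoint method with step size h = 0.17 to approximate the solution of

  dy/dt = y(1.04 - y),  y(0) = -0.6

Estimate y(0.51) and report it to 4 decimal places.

Midpoint: k1 = f(t_n, y_n); k2 = f(t_n + h/2, y_n + (h/2)·k1); y_{n+1} = y_n + h·k2.
t=0.000000, y=-0.600000:
  k1 = f(0.000000, -0.600000) = -0.984000
  k2 = f(0.085000, -0.683640) = -1.178349
  y ← -0.600000 + 0.17·(-1.178349) = -0.800319
t=0.170000, y=-0.800319:
  k1 = f(0.170000, -0.800319) = -1.472843
  k2 = f(0.255000, -0.925511) = -1.819102
  y ← -0.800319 + 0.17·(-1.819102) = -1.109567
t=0.340000, y=-1.109567:
  k1 = f(0.340000, -1.109567) = -2.385088
  k2 = f(0.425000, -1.312299) = -3.086920
  y ← -1.109567 + 0.17·(-3.086920) = -1.634343
y(0.51) ≈ -1.6343

-1.6343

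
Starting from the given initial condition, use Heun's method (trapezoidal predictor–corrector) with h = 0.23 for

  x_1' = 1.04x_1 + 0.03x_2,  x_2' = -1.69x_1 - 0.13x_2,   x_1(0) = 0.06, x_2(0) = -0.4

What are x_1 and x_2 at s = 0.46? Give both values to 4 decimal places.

0.0892, -0.4320

Heun on (x_1,x_2): k1 = f(s_n, state_n); k2 = f(s_n + h, state_n + h·k1); state_{n+1} = state_n + (h/2)·(k1 + k2).
0.000000: (0.060000, -0.400000)
  k1 = (0.050400, -0.049400)
  predictor → (0.071592, -0.411362)
  k2 = (0.062115, -0.067513)
  → (0.072939, -0.413445)
0.230000: (0.072939, -0.413445)
  k1 = (0.063453, -0.069519)
  predictor → (0.087533, -0.429435)
  k2 = (0.078152, -0.092105)
  → (0.089224, -0.432032)
(x_1(0.46), x_2(0.46)) ≈ (0.0892, -0.4320)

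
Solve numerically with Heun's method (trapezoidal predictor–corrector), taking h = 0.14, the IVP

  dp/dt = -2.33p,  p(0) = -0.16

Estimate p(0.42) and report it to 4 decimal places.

-0.0615

Heun: k1 = f(t_n, p_n); k2 = f(t_n + h, p_n + h·k1); p_{n+1} = p_n + (h/2)·(k1 + k2).
t=0.000000, p=-0.160000:
  k1 = f(0.000000, -0.160000) = 0.372800
  k2 = f(0.140000, -0.107808) = 0.251193
  p ← -0.160000 + (0.14/2)·(0.372800 + 0.251193) = -0.116321
t=0.140000, p=-0.116321:
  k1 = f(0.140000, -0.116321) = 0.271027
  k2 = f(0.280000, -0.078377) = 0.182618
  p ← -0.116321 + (0.14/2)·(0.271027 + 0.182618) = -0.084565
t=0.280000, p=-0.084565:
  k1 = f(0.280000, -0.084565) = 0.197037
  k2 = f(0.420000, -0.056980) = 0.132764
  p ← -0.084565 + (0.14/2)·(0.197037 + 0.132764) = -0.061479
p(0.42) ≈ -0.0615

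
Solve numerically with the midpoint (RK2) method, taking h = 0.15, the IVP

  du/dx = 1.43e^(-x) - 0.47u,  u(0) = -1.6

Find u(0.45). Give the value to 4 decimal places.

Midpoint: k1 = f(x_n, u_n); k2 = f(x_n + h/2, u_n + (h/2)·k1); u_{n+1} = u_n + h·k2.
x=0.000000, u=-1.600000:
  k1 = f(0.000000, -1.600000) = 2.182000
  k2 = f(0.075000, -1.436350) = 2.001758
  u ← -1.600000 + 0.15·2.001758 = -1.299736
x=0.150000, u=-1.299736:
  k1 = f(0.150000, -1.299736) = 1.841688
  k2 = f(0.225000, -1.161610) = 1.687835
  u ← -1.299736 + 0.15·1.687835 = -1.046561
x=0.300000, u=-1.046561:
  k1 = f(0.300000, -1.046561) = 1.551254
  k2 = f(0.375000, -0.930217) = 1.420026
  u ← -1.046561 + 0.15·1.420026 = -0.833557
u(0.45) ≈ -0.8336

-0.8336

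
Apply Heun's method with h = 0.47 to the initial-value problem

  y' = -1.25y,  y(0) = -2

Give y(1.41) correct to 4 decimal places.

-0.4006

Heun: k1 = f(t_n, y_n); k2 = f(t_n + h, y_n + h·k1); y_{n+1} = y_n + (h/2)·(k1 + k2).
t=0.000000, y=-2.000000:
  k1 = f(0.000000, -2.000000) = 2.500000
  k2 = f(0.470000, -0.825000) = 1.031250
  y ← -2.000000 + (0.47/2)·(2.500000 + 1.031250) = -1.170156
t=0.470000, y=-1.170156:
  k1 = f(0.470000, -1.170156) = 1.462695
  k2 = f(0.940000, -0.482689) = 0.603362
  y ← -1.170156 + (0.47/2)·(1.462695 + 0.603362) = -0.684633
t=0.940000, y=-0.684633:
  k1 = f(0.940000, -0.684633) = 0.855791
  k2 = f(1.410000, -0.282411) = 0.353014
  y ← -0.684633 + (0.47/2)·(0.855791 + 0.353014) = -0.400564
y(1.41) ≈ -0.4006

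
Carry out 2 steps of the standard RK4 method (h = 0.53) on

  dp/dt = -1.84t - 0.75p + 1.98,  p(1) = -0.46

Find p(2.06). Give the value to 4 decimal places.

RK4: k1 = f(t_n, p_n); k2 = f(t_n + h/2, p_n + (h/2)·k1); k3 = f(t_n + h/2, p_n + (h/2)·k2); k4 = f(t_n + h, p_n + h·k3); p_{n+1} = p_n + (h/6)·(k1 + 2k2 + 2k3 + k4).
t=1.000000, p=-0.460000:
  k1 = f(1.000000, -0.460000) = 0.485000
  k2 = f(1.265000, -0.331475) = -0.098994
  k3 = f(1.265000, -0.486233) = 0.017075
  k4 = f(1.530000, -0.450950) = -0.496987
  p ← -0.460000 + (0.53/6)·(k1 + 2k2 + 2k3 + k4) = -0.475531
t=1.530000, p=-0.475531:
  k1 = f(1.530000, -0.475531) = -0.478552
  k2 = f(1.795000, -0.602347) = -0.871039
  k3 = f(1.795000, -0.706357) = -0.793033
  k4 = f(2.060000, -0.895838) = -1.138521
  p ← -0.475531 + (0.53/6)·(k1 + 2k2 + 2k3 + k4) = -0.912359
p(2.06) ≈ -0.9124

-0.9124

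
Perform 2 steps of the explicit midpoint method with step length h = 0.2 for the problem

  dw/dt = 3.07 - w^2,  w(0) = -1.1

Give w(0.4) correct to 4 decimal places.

-0.0693

Midpoint: k1 = f(t_n, w_n); k2 = f(t_n + h/2, w_n + (h/2)·k1); w_{n+1} = w_n + h·k2.
t=0.000000, w=-1.100000:
  k1 = f(0.000000, -1.100000) = 1.860000
  k2 = f(0.100000, -0.914000) = 2.234604
  w ← -1.100000 + 0.2·2.234604 = -0.653079
t=0.200000, w=-0.653079:
  k1 = f(0.200000, -0.653079) = 2.643488
  k2 = f(0.300000, -0.388730) = 2.918889
  w ← -0.653079 + 0.2·2.918889 = -0.069301
w(0.4) ≈ -0.0693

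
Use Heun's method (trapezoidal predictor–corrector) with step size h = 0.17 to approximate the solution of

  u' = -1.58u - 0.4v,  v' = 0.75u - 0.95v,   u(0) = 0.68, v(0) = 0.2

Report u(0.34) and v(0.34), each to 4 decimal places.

Heun on (u,v): k1 = f(t_n, state_n); k2 = f(t_n + h, state_n + h·k1); state_{n+1} = state_n + (h/2)·(k1 + k2).
0.000000: (0.680000, 0.200000)
  k1 = (-1.154400, 0.320000)
  predictor → (0.483752, 0.254400)
  k2 = (-0.866088, 0.121134)
  → (0.508259, 0.237496)
0.170000: (0.508259, 0.237496)
  k1 = (-0.898047, 0.155572)
  predictor → (0.355591, 0.263944)
  k2 = (-0.667410, 0.015946)
  → (0.375195, 0.252075)
(u(0.34), v(0.34)) ≈ (0.3752, 0.2521)

0.3752, 0.2521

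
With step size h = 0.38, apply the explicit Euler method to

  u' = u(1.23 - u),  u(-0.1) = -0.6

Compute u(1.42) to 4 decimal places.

Euler: u_{n+1} = u_n + h·f(t_n, u_n).
t=-0.100000, u=-0.600000: f=-1.098000 → u ← -0.600000 + 0.38·(-1.098000) = -1.017240
t=0.280000, u=-1.017240: f=-2.285982 → u ← -1.017240 + 0.38·(-2.285982) = -1.885913
t=0.660000, u=-1.885913: f=-5.876342 → u ← -1.885913 + 0.38·(-5.876342) = -4.118923
t=1.040000, u=-4.118923: f=-22.031806 → u ← -4.118923 + 0.38·(-22.031806) = -12.491010
u(1.42) ≈ -12.4910

-12.4910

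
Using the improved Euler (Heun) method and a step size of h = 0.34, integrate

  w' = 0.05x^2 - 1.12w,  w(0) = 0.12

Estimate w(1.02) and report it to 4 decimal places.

0.0546

Heun: k1 = f(x_n, w_n); k2 = f(x_n + h, w_n + h·k1); w_{n+1} = w_n + (h/2)·(k1 + k2).
x=0.000000, w=0.120000:
  k1 = f(0.000000, 0.120000) = -0.134400
  k2 = f(0.340000, 0.074304) = -0.077440
  w ← 0.120000 + (0.34/2)·(-0.134400 + (-0.077440)) = 0.083987
x=0.340000, w=0.083987:
  k1 = f(0.340000, 0.083987) = -0.088286
  k2 = f(0.680000, 0.053970) = -0.037326
  w ← 0.083987 + (0.34/2)·(-0.088286 + (-0.037326)) = 0.062633
x=0.680000, w=0.062633:
  k1 = f(0.680000, 0.062633) = -0.047029
  k2 = f(1.020000, 0.046643) = -0.000220
  w ← 0.062633 + (0.34/2)·(-0.047029 + (-0.000220)) = 0.054601
w(1.02) ≈ 0.0546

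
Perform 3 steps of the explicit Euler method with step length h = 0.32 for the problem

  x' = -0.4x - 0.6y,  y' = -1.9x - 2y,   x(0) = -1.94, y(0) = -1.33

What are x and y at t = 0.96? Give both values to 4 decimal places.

-1.4256, 1.2485

Euler on (x,y): x_{n+1} = x_n + h·x', y_{n+1} = y_n + h·y'.
0.000000: (-1.940000, -1.330000); f=(1.574000, 6.346000) → (-1.436320, 0.700720)
0.320000: (-1.436320, 0.700720); f=(0.154096, 1.327568) → (-1.387009, 1.125542)
0.640000: (-1.387009, 1.125542); f=(-0.120521, 0.384234) → (-1.425576, 1.248497)
(x(0.96), y(0.96)) ≈ (-1.4256, 1.2485)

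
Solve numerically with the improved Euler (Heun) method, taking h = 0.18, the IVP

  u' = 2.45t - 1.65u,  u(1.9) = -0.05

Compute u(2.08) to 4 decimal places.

Heun: k1 = f(t_n, u_n); k2 = f(t_n + h, u_n + h·k1); u_{n+1} = u_n + (h/2)·(k1 + k2).
t=1.900000, u=-0.050000:
  k1 = f(1.900000, -0.050000) = 4.737500
  k2 = f(2.080000, 0.802750) = 3.771463
  u ← -0.050000 + (0.18/2)·(4.737500 + 3.771463) = 0.715807
u(2.08) ≈ 0.7158

0.7158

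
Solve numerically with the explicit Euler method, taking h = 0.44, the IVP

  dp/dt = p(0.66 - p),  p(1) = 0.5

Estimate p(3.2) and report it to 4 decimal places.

Euler: p_{n+1} = p_n + h·f(t_n, p_n).
t=1.000000, p=0.500000: f=0.080000 → p ← 0.500000 + 0.44·0.080000 = 0.535200
t=1.440000, p=0.535200: f=0.066793 → p ← 0.535200 + 0.44·0.066793 = 0.564589
t=1.880000, p=0.564589: f=0.053868 → p ← 0.564589 + 0.44·0.053868 = 0.588291
t=2.320000, p=0.588291: f=0.042186 → p ← 0.588291 + 0.44·0.042186 = 0.606853
t=2.760000, p=0.606853: f=0.032253 → p ← 0.606853 + 0.44·0.032253 = 0.621044
p(3.2) ≈ 0.6210

0.6210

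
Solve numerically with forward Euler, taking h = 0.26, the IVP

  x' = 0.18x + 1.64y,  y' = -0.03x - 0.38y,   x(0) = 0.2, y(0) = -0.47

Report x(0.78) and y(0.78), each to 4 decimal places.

Euler on (x,y): x_{n+1} = x_n + h·x', y_{n+1} = y_n + h·y'.
0.000000: (0.200000, -0.470000); f=(-0.734800, 0.172600) → (0.008952, -0.425124)
0.260000: (0.008952, -0.425124); f=(-0.695592, 0.161279) → (-0.171902, -0.383192)
0.520000: (-0.171902, -0.383192); f=(-0.659377, 0.150770) → (-0.343340, -0.343991)
(x(0.78), y(0.78)) ≈ (-0.3433, -0.3440)

-0.3433, -0.3440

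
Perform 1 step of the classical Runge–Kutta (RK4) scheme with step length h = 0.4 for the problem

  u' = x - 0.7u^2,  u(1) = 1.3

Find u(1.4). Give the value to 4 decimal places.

RK4: k1 = f(x_n, u_n); k2 = f(x_n + h/2, u_n + (h/2)·k1); k3 = f(x_n + h/2, u_n + (h/2)·k2); k4 = f(x_n + h, u_n + h·k3); u_{n+1} = u_n + (h/6)·(k1 + 2k2 + 2k3 + k4).
x=1.000000, u=1.300000:
  k1 = f(1.000000, 1.300000) = -0.183000
  k2 = f(1.200000, 1.263400) = 0.082674
  k3 = f(1.200000, 1.316535) = -0.013285
  k4 = f(1.400000, 1.294686) = 0.226652
  u ← 1.300000 + (0.4/6)·(k1 + 2k2 + 2k3 + k4) = 1.312162
u(1.4) ≈ 1.3122

1.3122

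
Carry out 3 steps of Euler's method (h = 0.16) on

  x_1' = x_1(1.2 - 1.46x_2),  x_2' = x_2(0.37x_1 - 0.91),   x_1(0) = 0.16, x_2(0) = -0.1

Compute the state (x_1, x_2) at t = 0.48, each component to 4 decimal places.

Euler on (x_1,x_2): x_1_{n+1} = x_1_n + h·x_1', x_2_{n+1} = x_2_n + h·x_2'.
0.000000: (0.160000, -0.100000); f=(0.215360, 0.085080) → (0.194458, -0.086387)
0.160000: (0.194458, -0.086387); f=(0.257875, 0.072397) → (0.235718, -0.074804)
0.320000: (0.235718, -0.074804); f=(0.308605, 0.061547) → (0.285094, -0.064956)
(x_1(0.48), x_2(0.48)) ≈ (0.2851, -0.0650)

0.2851, -0.0650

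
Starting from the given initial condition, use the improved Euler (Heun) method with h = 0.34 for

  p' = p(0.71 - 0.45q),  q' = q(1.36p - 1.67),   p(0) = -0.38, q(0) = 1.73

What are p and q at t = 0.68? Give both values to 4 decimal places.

Heun on (p,q): k1 = f(t_n, state_n); k2 = f(t_n + h, state_n + h·k1); state_{n+1} = state_n + (h/2)·(k1 + k2).
0.000000: (-0.380000, 1.730000)
  k1 = (0.026030, -3.783164)
  predictor → (-0.371150, 0.443724)
  k2 = (-0.189407, -0.964995)
  → (-0.407774, 0.922813)
0.340000: (-0.407774, 0.922813)
  k1 = (-0.120185, -2.052864)
  predictor → (-0.448637, 0.224839)
  k2 = (-0.273140, -0.512666)
  → (-0.474639, 0.486673)
(p(0.68), q(0.68)) ≈ (-0.4746, 0.4867)

-0.4746, 0.4867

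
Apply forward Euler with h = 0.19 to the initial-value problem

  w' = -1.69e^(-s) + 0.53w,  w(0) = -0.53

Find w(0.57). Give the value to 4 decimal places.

-1.6077

Euler: w_{n+1} = w_n + h·f(s_n, w_n).
s=0.000000, w=-0.530000: f=-1.970900 → w ← -0.530000 + 0.19·(-1.970900) = -0.904471
s=0.190000, w=-0.904471: f=-1.876931 → w ← -0.904471 + 0.19·(-1.876931) = -1.261088
s=0.380000, w=-1.261088: f=-1.824102 → w ← -1.261088 + 0.19·(-1.824102) = -1.607667
w(0.57) ≈ -1.6077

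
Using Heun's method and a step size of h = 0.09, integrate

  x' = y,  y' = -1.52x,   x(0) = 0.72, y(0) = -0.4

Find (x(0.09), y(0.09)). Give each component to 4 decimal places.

0.6796, -0.4960

Heun on (x,y): k1 = f(s_n, state_n); k2 = f(s_n + h, state_n + h·k1); state_{n+1} = state_n + (h/2)·(k1 + k2).
0.000000: (0.720000, -0.400000)
  k1 = (-0.400000, -1.094400)
  predictor → (0.684000, -0.498496)
  k2 = (-0.498496, -1.039680)
  → (0.679568, -0.496034)
(x(0.09), y(0.09)) ≈ (0.6796, -0.4960)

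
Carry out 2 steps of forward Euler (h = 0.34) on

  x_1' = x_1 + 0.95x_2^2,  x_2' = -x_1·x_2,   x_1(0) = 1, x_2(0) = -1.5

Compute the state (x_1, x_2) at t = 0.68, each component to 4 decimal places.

3.0860, -0.2943

Euler on (x_1,x_2): x_1_{n+1} = x_1_n + h·x_1', x_2_{n+1} = x_2_n + h·x_2'.
0.000000: (1.000000, -1.500000); f=(3.137500, 1.500000) → (2.066750, -0.990000)
0.340000: (2.066750, -0.990000); f=(2.997845, 2.046082) → (3.086017, -0.294332)
(x_1(0.68), x_2(0.68)) ≈ (3.0860, -0.2943)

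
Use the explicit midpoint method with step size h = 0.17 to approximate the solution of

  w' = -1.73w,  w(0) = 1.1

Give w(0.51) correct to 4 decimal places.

0.4625

Midpoint: k1 = f(t_n, w_n); k2 = f(t_n + h/2, w_n + (h/2)·k1); w_{n+1} = w_n + h·k2.
t=0.000000, w=1.100000:
  k1 = f(0.000000, 1.100000) = -1.903000
  k2 = f(0.085000, 0.938245) = -1.623164
  w ← 1.100000 + 0.17·(-1.623164) = 0.824062
t=0.170000, w=0.824062:
  k1 = f(0.170000, 0.824062) = -1.425628
  k2 = f(0.255000, 0.702884) = -1.215989
  w ← 0.824062 + 0.17·(-1.215989) = 0.617344
t=0.340000, w=0.617344:
  k1 = f(0.340000, 0.617344) = -1.068005
  k2 = f(0.425000, 0.526564) = -0.910955
  w ← 0.617344 + 0.17·(-0.910955) = 0.462482
w(0.51) ≈ 0.4625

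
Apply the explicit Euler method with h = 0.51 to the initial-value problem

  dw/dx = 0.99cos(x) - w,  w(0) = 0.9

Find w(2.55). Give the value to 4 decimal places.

-0.0484

Euler: w_{n+1} = w_n + h·f(x_n, w_n).
x=0.000000, w=0.900000: f=0.090000 → w ← 0.900000 + 0.51·0.090000 = 0.945900
x=0.510000, w=0.945900: f=-0.081883 → w ← 0.945900 + 0.51·(-0.081883) = 0.904140
x=1.020000, w=0.904140: f=-0.386007 → w ← 0.904140 + 0.51·(-0.386007) = 0.707276
x=1.530000, w=0.707276: f=-0.666899 → w ← 0.707276 + 0.51·(-0.666899) = 0.367158
x=2.040000, w=0.367158: f=-0.814812 → w ← 0.367158 + 0.51·(-0.814812) = -0.048397
w(2.55) ≈ -0.0484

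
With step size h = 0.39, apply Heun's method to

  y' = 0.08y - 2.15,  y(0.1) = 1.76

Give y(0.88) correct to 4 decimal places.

0.1432

Heun: k1 = f(t_n, y_n); k2 = f(t_n + h, y_n + h·k1); y_{n+1} = y_n + (h/2)·(k1 + k2).
t=0.100000, y=1.760000:
  k1 = f(0.100000, 1.760000) = -2.009200
  k2 = f(0.490000, 0.976412) = -2.071887
  y ← 1.760000 + (0.39/2)·(-2.009200 + (-2.071887)) = 0.964188
t=0.490000, y=0.964188:
  k1 = f(0.490000, 0.964188) = -2.072865
  k2 = f(0.880000, 0.155771) = -2.137538
  y ← 0.964188 + (0.39/2)·(-2.072865 + (-2.137538)) = 0.143159
y(0.88) ≈ 0.1432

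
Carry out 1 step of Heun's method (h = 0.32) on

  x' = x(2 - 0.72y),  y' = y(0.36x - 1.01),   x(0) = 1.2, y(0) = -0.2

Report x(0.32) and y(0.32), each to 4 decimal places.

Heun on (x,y): k1 = f(t_n, state_n); k2 = f(t_n + h, state_n + h·k1); state_{n+1} = state_n + (h/2)·(k1 + k2).
0.000000: (1.200000, -0.200000)
  k1 = (2.572800, 0.115600)
  predictor → (2.023296, -0.163008)
  k2 = (4.284058, 0.045905)
  → (2.297097, -0.174159)
(x(0.32), y(0.32)) ≈ (2.2971, -0.1742)

2.2971, -0.1742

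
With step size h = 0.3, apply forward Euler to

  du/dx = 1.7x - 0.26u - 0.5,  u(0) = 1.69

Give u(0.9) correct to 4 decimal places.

Euler: u_{n+1} = u_n + h·f(x_n, u_n).
x=0.000000, u=1.690000: f=-0.939400 → u ← 1.690000 + 0.3·(-0.939400) = 1.408180
x=0.300000, u=1.408180: f=-0.356127 → u ← 1.408180 + 0.3·(-0.356127) = 1.301342
x=0.600000, u=1.301342: f=0.181651 → u ← 1.301342 + 0.3·0.181651 = 1.355837
u(0.9) ≈ 1.3558

1.3558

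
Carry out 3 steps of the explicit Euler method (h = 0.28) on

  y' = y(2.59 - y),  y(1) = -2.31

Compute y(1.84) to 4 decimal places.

-120.1187

Euler: y_{n+1} = y_n + h·f(x_n, y_n).
x=1.000000, y=-2.310000: f=-11.319000 → y ← -2.310000 + 0.28·(-11.319000) = -5.479320
x=1.280000, y=-5.479320: f=-44.214386 → y ← -5.479320 + 0.28·(-44.214386) = -17.859348
x=1.560000, y=-17.859348: f=-365.212030 → y ← -17.859348 + 0.28·(-365.212030) = -120.118717
y(1.84) ≈ -120.1187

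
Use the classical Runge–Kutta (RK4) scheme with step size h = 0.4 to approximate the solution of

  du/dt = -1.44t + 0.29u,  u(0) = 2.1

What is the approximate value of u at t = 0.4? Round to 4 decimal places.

2.2385

RK4: k1 = f(t_n, u_n); k2 = f(t_n + h/2, u_n + (h/2)·k1); k3 = f(t_n + h/2, u_n + (h/2)·k2); k4 = f(t_n + h, u_n + h·k3); u_{n+1} = u_n + (h/6)·(k1 + 2k2 + 2k3 + k4).
t=0.000000, u=2.100000:
  k1 = f(0.000000, 2.100000) = 0.609000
  k2 = f(0.200000, 2.221800) = 0.356322
  k3 = f(0.200000, 2.171264) = 0.341667
  k4 = f(0.400000, 2.236667) = 0.072633
  u ← 2.100000 + (0.4/6)·(k1 + 2k2 + 2k3 + k4) = 2.238507
u(0.4) ≈ 2.2385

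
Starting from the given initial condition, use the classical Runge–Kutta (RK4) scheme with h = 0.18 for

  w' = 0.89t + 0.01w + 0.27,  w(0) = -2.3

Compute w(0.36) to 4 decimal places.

RK4: k1 = f(t_n, w_n); k2 = f(t_n + h/2, w_n + (h/2)·k1); k3 = f(t_n + h/2, w_n + (h/2)·k2); k4 = f(t_n + h, w_n + h·k3); w_{n+1} = w_n + (h/6)·(k1 + 2k2 + 2k3 + k4).
t=0.000000, w=-2.300000:
  k1 = f(0.000000, -2.300000) = 0.247000
  k2 = f(0.090000, -2.277770) = 0.327322
  k3 = f(0.090000, -2.270541) = 0.327395
  k4 = f(0.180000, -2.241069) = 0.407789
  w ← -2.300000 + (0.18/6)·(k1 + 2k2 + 2k3 + k4) = -2.241073
t=0.180000, w=-2.241073:
  k1 = f(0.180000, -2.241073) = 0.407789
  k2 = f(0.270000, -2.204372) = 0.488256
  k3 = f(0.270000, -2.197130) = 0.488329
  k4 = f(0.360000, -2.153174) = 0.568868
  w ← -2.241073 + (0.18/6)·(k1 + 2k2 + 2k3 + k4) = -2.153178
w(0.36) ≈ -2.1532

-2.1532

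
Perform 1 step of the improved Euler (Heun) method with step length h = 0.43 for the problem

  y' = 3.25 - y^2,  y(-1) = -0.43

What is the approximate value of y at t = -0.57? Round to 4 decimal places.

0.7582

Heun: k1 = f(t_n, y_n); k2 = f(t_n + h, y_n + h·k1); y_{n+1} = y_n + (h/2)·(k1 + k2).
t=-1.000000, y=-0.430000:
  k1 = f(-1.000000, -0.430000) = 3.065100
  k2 = f(-0.570000, 0.887993) = 2.461468
  y ← -0.430000 + (0.43/2)·(3.065100 + 2.461468) = 0.758212
y(-0.57) ≈ 0.7582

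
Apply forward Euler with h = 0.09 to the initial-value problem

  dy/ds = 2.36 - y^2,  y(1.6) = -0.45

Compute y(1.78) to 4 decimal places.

-0.0493

Euler: y_{n+1} = y_n + h·f(s_n, y_n).
s=1.600000, y=-0.450000: f=2.157500 → y ← -0.450000 + 0.09·2.157500 = -0.255825
s=1.690000, y=-0.255825: f=2.294554 → y ← -0.255825 + 0.09·2.294554 = -0.049315
y(1.78) ≈ -0.0493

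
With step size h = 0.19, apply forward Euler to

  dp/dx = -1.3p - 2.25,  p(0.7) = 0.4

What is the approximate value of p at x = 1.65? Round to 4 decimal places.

Euler: p_{n+1} = p_n + h·f(x_n, p_n).
x=0.700000, p=0.400000: f=-2.770000 → p ← 0.400000 + 0.19·(-2.770000) = -0.126300
x=0.890000, p=-0.126300: f=-2.085810 → p ← -0.126300 + 0.19·(-2.085810) = -0.522604
x=1.080000, p=-0.522604: f=-1.570615 → p ← -0.522604 + 0.19·(-1.570615) = -0.821021
x=1.270000, p=-0.821021: f=-1.182673 → p ← -0.821021 + 0.19·(-1.182673) = -1.045729
x=1.460000, p=-1.045729: f=-0.890553 → p ← -1.045729 + 0.19·(-0.890553) = -1.214934
p(1.65) ≈ -1.2149

-1.2149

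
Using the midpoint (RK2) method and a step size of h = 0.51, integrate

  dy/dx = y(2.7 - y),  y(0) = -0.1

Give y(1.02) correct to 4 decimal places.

-1.4090

Midpoint: k1 = f(x_n, y_n); k2 = f(x_n + h/2, y_n + (h/2)·k1); y_{n+1} = y_n + h·k2.
x=0.000000, y=-0.100000:
  k1 = f(0.000000, -0.100000) = -0.280000
  k2 = f(0.255000, -0.171400) = -0.492158
  y ← -0.100000 + 0.51·(-0.492158) = -0.351001
x=0.510000, y=-0.351001:
  k1 = f(0.510000, -0.351001) = -1.070903
  k2 = f(0.765000, -0.624081) = -2.074495
  y ← -0.351001 + 0.51·(-2.074495) = -1.408993
y(1.02) ≈ -1.4090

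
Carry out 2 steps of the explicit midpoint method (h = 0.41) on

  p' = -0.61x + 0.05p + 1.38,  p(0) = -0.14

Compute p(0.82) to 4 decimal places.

Midpoint: k1 = f(x_n, p_n); k2 = f(x_n + h/2, p_n + (h/2)·k1); p_{n+1} = p_n + h·k2.
x=0.000000, p=-0.140000:
  k1 = f(0.000000, -0.140000) = 1.373000
  k2 = f(0.205000, 0.141465) = 1.262023
  p ← -0.140000 + 0.41·1.262023 = 0.377430
x=0.410000, p=0.377430:
  k1 = f(0.410000, 0.377430) = 1.148771
  k2 = f(0.615000, 0.612928) = 1.035496
  p ← 0.377430 + 0.41·1.035496 = 0.801983
p(0.82) ≈ 0.8020

0.8020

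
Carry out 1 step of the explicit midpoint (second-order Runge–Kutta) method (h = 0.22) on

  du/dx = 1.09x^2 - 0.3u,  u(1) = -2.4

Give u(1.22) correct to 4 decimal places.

Midpoint: k1 = f(x_n, u_n); k2 = f(x_n + h/2, u_n + (h/2)·k1); u_{n+1} = u_n + h·k2.
x=1.000000, u=-2.400000:
  k1 = f(1.000000, -2.400000) = 1.810000
  k2 = f(1.110000, -2.200900) = 2.003259
  u ← -2.400000 + 0.22·2.003259 = -1.959283
u(1.22) ≈ -1.9593

-1.9593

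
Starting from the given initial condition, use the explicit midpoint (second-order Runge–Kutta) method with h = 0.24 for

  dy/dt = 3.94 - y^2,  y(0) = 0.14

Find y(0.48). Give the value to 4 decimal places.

1.5044

Midpoint: k1 = f(t_n, y_n); k2 = f(t_n + h/2, y_n + (h/2)·k1); y_{n+1} = y_n + h·k2.
t=0.000000, y=0.140000:
  k1 = f(0.000000, 0.140000) = 3.920400
  k2 = f(0.120000, 0.610448) = 3.567353
  y ← 0.140000 + 0.24·3.567353 = 0.996165
t=0.240000, y=0.996165:
  k1 = f(0.240000, 0.996165) = 2.947656
  k2 = f(0.360000, 1.349883) = 2.117815
  y ← 0.996165 + 0.24·2.117815 = 1.504440
y(0.48) ≈ 1.5044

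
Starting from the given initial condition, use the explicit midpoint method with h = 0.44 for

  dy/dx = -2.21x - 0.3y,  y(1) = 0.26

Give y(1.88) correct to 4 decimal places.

-2.3057

Midpoint: k1 = f(x_n, y_n); k2 = f(x_n + h/2, y_n + (h/2)·k1); y_{n+1} = y_n + h·k2.
x=1.000000, y=0.260000:
  k1 = f(1.000000, 0.260000) = -2.288000
  k2 = f(1.220000, -0.243360) = -2.623192
  y ← 0.260000 + 0.44·(-2.623192) = -0.894204
x=1.440000, y=-0.894204:
  k1 = f(1.440000, -0.894204) = -2.914139
  k2 = f(1.660000, -1.535315) = -3.208006
  y ← -0.894204 + 0.44·(-3.208006) = -2.305727
y(1.88) ≈ -2.3057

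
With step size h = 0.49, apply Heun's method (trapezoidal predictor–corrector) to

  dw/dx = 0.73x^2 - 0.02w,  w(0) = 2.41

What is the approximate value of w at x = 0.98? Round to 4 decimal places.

Heun: k1 = f(x_n, w_n); k2 = f(x_n + h, w_n + h·k1); w_{n+1} = w_n + (h/2)·(k1 + k2).
x=0.000000, w=2.410000:
  k1 = f(0.000000, 2.410000) = -0.048200
  k2 = f(0.490000, 2.386382) = 0.127545
  w ← 2.410000 + (0.49/2)·(-0.048200 + 0.127545) = 2.429440
x=0.490000, w=2.429440:
  k1 = f(0.490000, 2.429440) = 0.126684
  k2 = f(0.980000, 2.491515) = 0.651262
  w ← 2.429440 + (0.49/2)·(0.126684 + 0.651262) = 2.620036
w(0.98) ≈ 2.6200

2.6200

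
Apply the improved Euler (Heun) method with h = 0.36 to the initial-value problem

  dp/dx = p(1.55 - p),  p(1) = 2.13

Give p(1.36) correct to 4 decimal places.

Heun: k1 = f(x_n, p_n); k2 = f(x_n + h, p_n + h·k1); p_{n+1} = p_n + (h/2)·(k1 + k2).
x=1.000000, p=2.130000:
  k1 = f(1.000000, 2.130000) = -1.235400
  k2 = f(1.360000, 1.685256) = -0.227941
  p ← 2.130000 + (0.36/2)·(-1.235400 + (-0.227941)) = 1.866599
p(1.36) ≈ 1.8666

1.8666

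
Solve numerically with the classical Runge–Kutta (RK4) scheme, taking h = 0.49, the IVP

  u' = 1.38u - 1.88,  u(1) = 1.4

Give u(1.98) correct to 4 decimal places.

1.5078

RK4: k1 = f(t_n, u_n); k2 = f(t_n + h/2, u_n + (h/2)·k1); k3 = f(t_n + h/2, u_n + (h/2)·k2); k4 = f(t_n + h, u_n + h·k3); u_{n+1} = u_n + (h/6)·(k1 + 2k2 + 2k3 + k4).
t=1.000000, u=1.400000:
  k1 = f(1.000000, 1.400000) = 0.052000
  k2 = f(1.245000, 1.412740) = 0.069581
  k3 = f(1.245000, 1.417047) = 0.075525
  k4 = f(1.490000, 1.437007) = 0.103070
  u ← 1.400000 + (0.49/6)·(k1 + 2k2 + 2k3 + k4) = 1.436365
t=1.490000, u=1.436365:
  k1 = f(1.490000, 1.436365) = 0.102183
  k2 = f(1.735000, 1.461400) = 0.136732
  k3 = f(1.735000, 1.469864) = 0.148412
  k4 = f(1.980000, 1.509087) = 0.202540
  u ← 1.436365 + (0.49/6)·(k1 + 2k2 + 2k3 + k4) = 1.507824
u(1.98) ≈ 1.5078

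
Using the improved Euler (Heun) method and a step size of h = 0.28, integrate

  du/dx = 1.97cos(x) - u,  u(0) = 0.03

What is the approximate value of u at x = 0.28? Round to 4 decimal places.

0.4864

Heun: k1 = f(x_n, u_n); k2 = f(x_n + h, u_n + h·k1); u_{n+1} = u_n + (h/2)·(k1 + k2).
x=0.000000, u=0.030000:
  k1 = f(0.000000, 0.030000) = 1.940000
  k2 = f(0.280000, 0.573200) = 1.320079
  u ← 0.030000 + (0.28/2)·(1.940000 + 1.320079) = 0.486411
u(0.28) ≈ 0.4864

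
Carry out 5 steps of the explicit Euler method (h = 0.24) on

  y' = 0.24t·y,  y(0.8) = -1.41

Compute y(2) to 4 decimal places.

-2.0106

Euler: y_{n+1} = y_n + h·f(t_n, y_n).
t=0.800000, y=-1.410000: f=-0.270720 → y ← -1.410000 + 0.24·(-0.270720) = -1.474973
t=1.040000, y=-1.474973: f=-0.368153 → y ← -1.474973 + 0.24·(-0.368153) = -1.563330
t=1.280000, y=-1.563330: f=-0.480255 → y ← -1.563330 + 0.24·(-0.480255) = -1.678591
t=1.520000, y=-1.678591: f=-0.612350 → y ← -1.678591 + 0.24·(-0.612350) = -1.825555
t=1.760000, y=-1.825555: f=-0.771114 → y ← -1.825555 + 0.24·(-0.771114) = -2.010622
y(2) ≈ -2.0106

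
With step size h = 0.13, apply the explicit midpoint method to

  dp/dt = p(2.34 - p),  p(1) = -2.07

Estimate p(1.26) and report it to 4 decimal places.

-9.1008

Midpoint: k1 = f(t_n, p_n); k2 = f(t_n + h/2, p_n + (h/2)·k1); p_{n+1} = p_n + h·k2.
t=1.000000, p=-2.070000:
  k1 = f(1.000000, -2.070000) = -9.128700
  k2 = f(1.065000, -2.663365) = -13.325791
  p ← -2.070000 + 0.13·(-13.325791) = -3.802353
t=1.130000, p=-3.802353:
  k1 = f(1.130000, -3.802353) = -23.355393
  k2 = f(1.195000, -5.320453) = -40.757085
  p ← -3.802353 + 0.13·(-40.757085) = -9.100774
p(1.26) ≈ -9.1008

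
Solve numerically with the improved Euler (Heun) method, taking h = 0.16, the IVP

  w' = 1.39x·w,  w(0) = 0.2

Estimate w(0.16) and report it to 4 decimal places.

Heun: k1 = f(x_n, w_n); k2 = f(x_n + h, w_n + h·k1); w_{n+1} = w_n + (h/2)·(k1 + k2).
x=0.000000, w=0.200000:
  k1 = f(0.000000, 0.200000) = 0.000000
  k2 = f(0.160000, 0.200000) = 0.044480
  w ← 0.200000 + (0.16/2)·(0.000000 + 0.044480) = 0.203558
w(0.16) ≈ 0.2036

0.2036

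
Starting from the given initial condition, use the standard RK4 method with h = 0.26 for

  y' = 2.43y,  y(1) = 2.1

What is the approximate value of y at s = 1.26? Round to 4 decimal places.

RK4: k1 = f(s_n, y_n); k2 = f(s_n + h/2, y_n + (h/2)·k1); k3 = f(s_n + h/2, y_n + (h/2)·k2); k4 = f(s_n + h, y_n + h·k3); y_{n+1} = y_n + (h/6)·(k1 + 2k2 + 2k3 + k4).
s=1.000000, y=2.100000:
  k1 = f(1.000000, 2.100000) = 5.103000
  k2 = f(1.130000, 2.763390) = 6.715038
  k3 = f(1.130000, 2.972955) = 7.224280
  k4 = f(1.260000, 3.978313) = 9.667300
  y ← 2.100000 + (0.26/6)·(k1 + 2k2 + 2k3 + k4) = 3.948121
y(1.26) ≈ 3.9481

3.9481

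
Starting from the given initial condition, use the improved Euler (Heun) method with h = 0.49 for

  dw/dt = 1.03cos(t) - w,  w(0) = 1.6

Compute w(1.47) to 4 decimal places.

Heun: k1 = f(t_n, w_n); k2 = f(t_n + h, w_n + h·k1); w_{n+1} = w_n + (h/2)·(k1 + k2).
t=0.000000, w=1.600000:
  k1 = f(0.000000, 1.600000) = -0.570000
  k2 = f(0.490000, 1.320700) = -0.411897
  w ← 1.600000 + (0.49/2)·(-0.570000 + (-0.411897)) = 1.359435
t=0.490000, w=1.359435:
  k1 = f(0.490000, 1.359435) = -0.450632
  k2 = f(0.980000, 1.138625) = -0.564892
  w ← 1.359435 + (0.49/2)·(-0.450632 + (-0.564892)) = 1.110632
t=0.980000, w=1.110632:
  k1 = f(0.980000, 1.110632) = -0.536898
  k2 = f(1.470000, 0.847551) = -0.743907
  w ← 1.110632 + (0.49/2)·(-0.536898 + (-0.743907)) = 0.796834
w(1.47) ≈ 0.7968

0.7968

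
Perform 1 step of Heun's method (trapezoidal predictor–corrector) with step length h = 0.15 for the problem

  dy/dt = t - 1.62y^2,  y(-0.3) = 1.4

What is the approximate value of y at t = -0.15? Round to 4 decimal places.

Heun: k1 = f(t_n, y_n); k2 = f(t_n + h, y_n + h·k1); y_{n+1} = y_n + (h/2)·(k1 + k2).
t=-0.300000, y=1.400000:
  k1 = f(-0.300000, 1.400000) = -3.475200
  k2 = f(-0.150000, 0.878720) = -1.400881
  y ← 1.400000 + (0.15/2)·(-3.475200 + (-1.400881)) = 1.034294
y(-0.15) ≈ 1.0343

1.0343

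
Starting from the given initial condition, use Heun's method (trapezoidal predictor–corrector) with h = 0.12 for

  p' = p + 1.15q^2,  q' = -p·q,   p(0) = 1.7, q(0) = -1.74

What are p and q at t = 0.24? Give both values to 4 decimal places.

2.7861, -1.0140

Heun on (p,q): k1 = f(t_n, state_n); k2 = f(t_n + h, state_n + h·k1); state_{n+1} = state_n + (h/2)·(k1 + k2).
0.000000: (1.700000, -1.740000)
  k1 = (5.181740, 2.958000)
  predictor → (2.321809, -1.385040)
  k2 = (4.527895, 3.215798)
  → (2.282578, -1.369572)
0.120000: (2.282578, -1.369572)
  k1 = (4.439665, 3.126155)
  predictor → (2.815338, -0.994433)
  k2 = (3.952571, 2.799666)
  → (2.786112, -1.014023)
(p(0.24), q(0.24)) ≈ (2.7861, -1.0140)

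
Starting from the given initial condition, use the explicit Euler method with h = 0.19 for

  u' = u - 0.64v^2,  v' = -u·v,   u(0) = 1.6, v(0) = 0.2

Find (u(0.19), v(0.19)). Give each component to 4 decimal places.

1.8991, 0.1392

Euler on (u,v): u_{n+1} = u_n + h·u', v_{n+1} = v_n + h·v'.
0.000000: (1.600000, 0.200000); f=(1.574400, -0.320000) → (1.899136, 0.139200)
(u(0.19), v(0.19)) ≈ (1.8991, 0.1392)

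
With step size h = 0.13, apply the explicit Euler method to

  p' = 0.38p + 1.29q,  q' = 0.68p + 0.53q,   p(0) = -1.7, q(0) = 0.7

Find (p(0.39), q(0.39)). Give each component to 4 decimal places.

-1.6476, 0.3800

Euler on (p,q): p_{n+1} = p_n + h·p', q_{n+1} = q_n + h·q'.
0.000000: (-1.700000, 0.700000); f=(0.257000, -0.785000) → (-1.666590, 0.597950)
0.130000: (-1.666590, 0.597950); f=(0.138051, -0.816368) → (-1.648643, 0.491822)
0.260000: (-1.648643, 0.491822); f=(0.007966, -0.860412) → (-1.647608, 0.379969)
(p(0.39), q(0.39)) ≈ (-1.6476, 0.3800)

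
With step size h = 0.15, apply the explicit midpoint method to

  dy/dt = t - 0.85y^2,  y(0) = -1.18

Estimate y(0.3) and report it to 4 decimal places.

-1.6207

Midpoint: k1 = f(t_n, y_n); k2 = f(t_n + h/2, y_n + (h/2)·k1); y_{n+1} = y_n + h·k2.
t=0.000000, y=-1.180000:
  k1 = f(0.000000, -1.180000) = -1.183540
  k2 = f(0.075000, -1.268765) = -1.293301
  y ← -1.180000 + 0.15·(-1.293301) = -1.373995
t=0.150000, y=-1.373995:
  k1 = f(0.150000, -1.373995) = -1.454683
  k2 = f(0.225000, -1.483096) = -1.644639
  y ← -1.373995 + 0.15·(-1.644639) = -1.620691
y(0.3) ≈ -1.6207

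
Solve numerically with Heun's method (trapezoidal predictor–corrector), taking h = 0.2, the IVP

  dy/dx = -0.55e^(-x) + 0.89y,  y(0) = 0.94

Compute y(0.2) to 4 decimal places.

1.0124

Heun: k1 = f(x_n, y_n); k2 = f(x_n + h, y_n + h·k1); y_{n+1} = y_n + (h/2)·(k1 + k2).
x=0.000000, y=0.940000:
  k1 = f(0.000000, 0.940000) = 0.286600
  k2 = f(0.200000, 0.997320) = 0.437313
  y ← 0.940000 + (0.2/2)·(0.286600 + 0.437313) = 1.012391
y(0.2) ≈ 1.0124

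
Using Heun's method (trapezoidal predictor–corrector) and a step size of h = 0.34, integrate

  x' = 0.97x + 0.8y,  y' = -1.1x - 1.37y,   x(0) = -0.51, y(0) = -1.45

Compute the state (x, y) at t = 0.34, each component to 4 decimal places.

Heun on (x,y): k1 = f(t_n, state_n); k2 = f(t_n + h, state_n + h·k1); state_{n+1} = state_n + (h/2)·(k1 + k2).
0.000000: (-0.510000, -1.450000)
  k1 = (-1.654700, 2.547500)
  predictor → (-1.072598, -0.583850)
  k2 = (-1.507500, 1.979732)
  → (-1.047574, -0.680371)
(x(0.34), y(0.34)) ≈ (-1.0476, -0.6804)

-1.0476, -0.6804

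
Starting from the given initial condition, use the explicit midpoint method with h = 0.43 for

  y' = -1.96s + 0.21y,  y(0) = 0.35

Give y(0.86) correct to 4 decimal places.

-0.3391

Midpoint: k1 = f(s_n, y_n); k2 = f(s_n + h/2, y_n + (h/2)·k1); y_{n+1} = y_n + h·k2.
s=0.000000, y=0.350000:
  k1 = f(0.000000, 0.350000) = 0.073500
  k2 = f(0.215000, 0.365802) = -0.344581
  y ← 0.350000 + 0.43·(-0.344581) = 0.201830
s=0.430000, y=0.201830:
  k1 = f(0.430000, 0.201830) = -0.800416
  k2 = f(0.645000, 0.029741) = -1.257954
  y ← 0.201830 + 0.43·(-1.257954) = -0.339090
y(0.86) ≈ -0.3391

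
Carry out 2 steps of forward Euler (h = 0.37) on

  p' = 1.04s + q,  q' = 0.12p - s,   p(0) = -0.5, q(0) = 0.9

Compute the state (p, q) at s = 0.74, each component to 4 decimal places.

0.3002, 0.7335

Euler on (p,q): p_{n+1} = p_n + h·p', q_{n+1} = q_n + h·q'.
0.000000: (-0.500000, 0.900000); f=(0.900000, -0.060000) → (-0.167000, 0.877800)
0.370000: (-0.167000, 0.877800); f=(1.262600, -0.390040) → (0.300162, 0.733485)
(p(0.74), q(0.74)) ≈ (0.3002, 0.7335)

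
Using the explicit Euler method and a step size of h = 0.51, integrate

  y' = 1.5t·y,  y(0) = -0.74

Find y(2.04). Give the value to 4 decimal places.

-3.9750

Euler: y_{n+1} = y_n + h·f(t_n, y_n).
t=0.000000, y=-0.740000: f=0.000000 → y ← -0.740000 + 0.51·0.000000 = -0.740000
t=0.510000, y=-0.740000: f=-0.566100 → y ← -0.740000 + 0.51·(-0.566100) = -1.028711
t=1.020000, y=-1.028711: f=-1.573928 → y ← -1.028711 + 0.51·(-1.573928) = -1.831414
t=1.530000, y=-1.831414: f=-4.203096 → y ← -1.831414 + 0.51·(-4.203096) = -3.974993
y(2.04) ≈ -3.9750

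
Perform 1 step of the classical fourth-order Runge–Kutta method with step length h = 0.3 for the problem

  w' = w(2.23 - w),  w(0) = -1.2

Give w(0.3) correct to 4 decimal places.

RK4: k1 = f(x_n, w_n); k2 = f(x_n + h/2, w_n + (h/2)·k1); k3 = f(x_n + h/2, w_n + (h/2)·k2); k4 = f(x_n + h, w_n + h·k3); w_{n+1} = w_n + (h/6)·(k1 + 2k2 + 2k3 + k4).
x=0.000000, w=-1.200000:
  k1 = f(0.000000, -1.200000) = -4.116000
  k2 = f(0.150000, -1.817400) = -7.355745
  k3 = f(0.150000, -2.303362) = -10.441972
  k4 = f(0.300000, -4.332592) = -28.433029
  w ← -1.200000 + (0.3/6)·(k1 + 2k2 + 2k3 + k4) = -4.607223
w(0.3) ≈ -4.6072

-4.6072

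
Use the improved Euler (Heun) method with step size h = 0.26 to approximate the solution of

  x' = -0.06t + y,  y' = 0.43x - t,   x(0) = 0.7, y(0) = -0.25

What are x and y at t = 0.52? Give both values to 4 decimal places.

Heun on (x,y): k1 = f(t_n, state_n); k2 = f(t_n + h, state_n + h·k1); state_{n+1} = state_n + (h/2)·(k1 + k2).
0.000000: (0.700000, -0.250000)
  k1 = (-0.250000, 0.301000)
  predictor → (0.635000, -0.171740)
  k2 = (-0.187340, 0.013050)
  → (0.643146, -0.209174)
0.260000: (0.643146, -0.209174)
  k1 = (-0.224774, 0.016553)
  predictor → (0.584705, -0.204870)
  k2 = (-0.236070, -0.268577)
  → (0.583236, -0.241937)
(x(0.52), y(0.52)) ≈ (0.5832, -0.2419)

0.5832, -0.2419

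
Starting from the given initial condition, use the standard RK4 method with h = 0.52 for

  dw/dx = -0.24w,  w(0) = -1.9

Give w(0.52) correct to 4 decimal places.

RK4: k1 = f(x_n, w_n); k2 = f(x_n + h/2, w_n + (h/2)·k1); k3 = f(x_n + h/2, w_n + (h/2)·k2); k4 = f(x_n + h, w_n + h·k3); w_{n+1} = w_n + (h/6)·(k1 + 2k2 + 2k3 + k4).
x=0.000000, w=-1.900000:
  k1 = f(0.000000, -1.900000) = 0.456000
  k2 = f(0.260000, -1.781440) = 0.427546
  k3 = f(0.260000, -1.788838) = 0.429321
  k4 = f(0.520000, -1.676753) = 0.402421
  w ← -1.900000 + (0.52/6)·(k1 + 2k2 + 2k3 + k4) = -1.677080
w(0.52) ≈ -1.6771

-1.6771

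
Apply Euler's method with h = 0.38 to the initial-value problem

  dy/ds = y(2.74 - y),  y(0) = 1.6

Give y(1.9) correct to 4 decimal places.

2.7400

Euler: y_{n+1} = y_n + h·f(s_n, y_n).
s=0.000000, y=1.600000: f=1.824000 → y ← 1.600000 + 0.38·1.824000 = 2.293120
s=0.380000, y=2.293120: f=1.024749 → y ← 2.293120 + 0.38·1.024749 = 2.682525
s=0.760000, y=2.682525: f=0.154179 → y ← 2.682525 + 0.38·0.154179 = 2.741113
s=1.140000, y=2.741113: f=-0.003050 → y ← 2.741113 + 0.38·(-0.003050) = 2.739954
s=1.520000, y=2.739954: f=0.000127 → y ← 2.739954 + 0.38·0.000127 = 2.740002
y(1.9) ≈ 2.7400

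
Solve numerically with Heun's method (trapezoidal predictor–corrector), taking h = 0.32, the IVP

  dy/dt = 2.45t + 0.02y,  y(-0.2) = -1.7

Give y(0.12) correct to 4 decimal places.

Heun: k1 = f(t_n, y_n); k2 = f(t_n + h, y_n + h·k1); y_{n+1} = y_n + (h/2)·(k1 + k2).
t=-0.200000, y=-1.700000:
  k1 = f(-0.200000, -1.700000) = -0.524000
  k2 = f(0.120000, -1.867680) = 0.256646
  y ← -1.700000 + (0.32/2)·(-0.524000 + 0.256646) = -1.742777
y(0.12) ≈ -1.7428

-1.7428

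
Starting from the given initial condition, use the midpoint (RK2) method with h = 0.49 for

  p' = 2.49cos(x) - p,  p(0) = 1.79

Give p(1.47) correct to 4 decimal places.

Midpoint: k1 = f(x_n, p_n); k2 = f(x_n + h/2, p_n + (h/2)·k1); p_{n+1} = p_n + h·k2.
x=0.000000, p=1.790000:
  k1 = f(0.000000, 1.790000) = 0.700000
  k2 = f(0.245000, 1.961500) = 0.454142
  p ← 1.790000 + 0.49·0.454142 = 2.012530
x=0.490000, p=2.012530:
  k1 = f(0.490000, 2.012530) = 0.184479
  k2 = f(0.735000, 2.057727) = -0.210568
  p ← 2.012530 + 0.49·(-0.210568) = 1.909351
x=0.980000, p=1.909351:
  k1 = f(0.980000, 1.909351) = -0.522365
  k2 = f(1.225000, 1.781372) = -0.937396
  p ← 1.909351 + 0.49·(-0.937396) = 1.450027
p(1.47) ≈ 1.4500

1.4500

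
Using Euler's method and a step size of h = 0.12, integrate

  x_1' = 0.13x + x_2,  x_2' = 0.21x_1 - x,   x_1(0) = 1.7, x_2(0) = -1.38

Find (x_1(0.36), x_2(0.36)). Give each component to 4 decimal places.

Euler on (x_1,x_2): x_1_{n+1} = x_1_n + h·x_1', x_2_{n+1} = x_2_n + h·x_2'.
0.000000: (1.700000, -1.380000); f=(-1.380000, 0.357000) → (1.534400, -1.337160)
0.120000: (1.534400, -1.337160); f=(-1.321560, 0.202224) → (1.375813, -1.312893)
0.240000: (1.375813, -1.312893); f=(-1.281693, 0.048921) → (1.222010, -1.307023)
(x_1(0.36), x_2(0.36)) ≈ (1.2220, -1.3070)

1.2220, -1.3070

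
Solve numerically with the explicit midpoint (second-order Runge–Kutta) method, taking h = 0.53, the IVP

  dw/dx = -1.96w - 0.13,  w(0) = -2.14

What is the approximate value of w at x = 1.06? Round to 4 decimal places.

-0.5863

Midpoint: k1 = f(x_n, w_n); k2 = f(x_n + h/2, w_n + (h/2)·k1); w_{n+1} = w_n + h·k2.
x=0.000000, w=-2.140000:
  k1 = f(0.000000, -2.140000) = 4.064400
  k2 = f(0.265000, -1.062934) = 1.953351
  w ← -2.140000 + 0.53·1.953351 = -1.104724
x=0.530000, w=-1.104724:
  k1 = f(0.530000, -1.104724) = 2.035259
  k2 = f(0.795000, -0.565380) = 0.978146
  w ← -1.104724 + 0.53·0.978146 = -0.586307
w(1.06) ≈ -0.5863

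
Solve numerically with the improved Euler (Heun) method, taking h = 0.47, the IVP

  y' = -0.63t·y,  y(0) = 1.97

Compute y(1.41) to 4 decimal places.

1.0552

Heun: k1 = f(t_n, y_n); k2 = f(t_n + h, y_n + h·k1); y_{n+1} = y_n + (h/2)·(k1 + k2).
t=0.000000, y=1.970000:
  k1 = f(0.000000, 1.970000) = 0.000000
  k2 = f(0.470000, 1.970000) = -0.583317
  y ← 1.970000 + (0.47/2)·(0.000000 + (-0.583317)) = 1.832921
t=0.470000, y=1.832921:
  k1 = f(0.470000, 1.832921) = -0.542728
  k2 = f(0.940000, 1.577838) = -0.934396
  y ← 1.832921 + (0.47/2)·(-0.542728 + (-0.934396)) = 1.485796
t=0.940000, y=1.485796:
  k1 = f(0.940000, 1.485796) = -0.879889
  k2 = f(1.410000, 1.072249) = -0.952479
  y ← 1.485796 + (0.47/2)·(-0.879889 + (-0.952479)) = 1.055190
y(1.41) ≈ 1.0552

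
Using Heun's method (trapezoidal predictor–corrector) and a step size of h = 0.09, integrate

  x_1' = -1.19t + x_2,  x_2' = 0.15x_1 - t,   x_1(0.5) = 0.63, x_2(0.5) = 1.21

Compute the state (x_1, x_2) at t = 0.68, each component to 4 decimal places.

Heun on (x_1,x_2): k1 = f(t_n, state_n); k2 = f(t_n + h, state_n + h·k1); state_{n+1} = state_n + (h/2)·(k1 + k2).
0.500000: (0.630000, 1.210000)
  k1 = (0.615000, -0.405500)
  predictor → (0.685350, 1.173505)
  k2 = (0.471405, -0.487197)
  → (0.678888, 1.169829)
0.590000: (0.678888, 1.169829)
  k1 = (0.467729, -0.488167)
  predictor → (0.720984, 1.125894)
  k2 = (0.316694, -0.571852)
  → (0.714187, 1.122128)
(x_1(0.68), x_2(0.68)) ≈ (0.7142, 1.1221)

0.7142, 1.1221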